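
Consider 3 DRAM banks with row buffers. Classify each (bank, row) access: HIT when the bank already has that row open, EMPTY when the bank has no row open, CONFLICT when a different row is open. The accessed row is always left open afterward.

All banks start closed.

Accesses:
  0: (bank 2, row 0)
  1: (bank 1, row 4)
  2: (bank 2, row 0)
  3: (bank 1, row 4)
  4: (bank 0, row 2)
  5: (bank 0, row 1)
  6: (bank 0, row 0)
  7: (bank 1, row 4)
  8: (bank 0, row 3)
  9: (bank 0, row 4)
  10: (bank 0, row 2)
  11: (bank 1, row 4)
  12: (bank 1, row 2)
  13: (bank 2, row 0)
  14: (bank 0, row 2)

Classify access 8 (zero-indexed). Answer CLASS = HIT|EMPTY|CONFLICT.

step 0: bank2 None->0 [EMPTY]
step 1: bank1 None->4 [EMPTY]
step 2: bank2 0->0 [HIT]
step 3: bank1 4->4 [HIT]
step 4: bank0 None->2 [EMPTY]
step 5: bank0 2->1 [CONFLICT]
step 6: bank0 1->0 [CONFLICT]
step 7: bank1 4->4 [HIT]
step 8: bank0 0->3 [CONFLICT]
step 9: bank0 3->4 [CONFLICT]
step 10: bank0 4->2 [CONFLICT]
step 11: bank1 4->4 [HIT]
step 12: bank1 4->2 [CONFLICT]
step 13: bank2 0->0 [HIT]
step 14: bank0 2->2 [HIT]

CLASS = CONFLICT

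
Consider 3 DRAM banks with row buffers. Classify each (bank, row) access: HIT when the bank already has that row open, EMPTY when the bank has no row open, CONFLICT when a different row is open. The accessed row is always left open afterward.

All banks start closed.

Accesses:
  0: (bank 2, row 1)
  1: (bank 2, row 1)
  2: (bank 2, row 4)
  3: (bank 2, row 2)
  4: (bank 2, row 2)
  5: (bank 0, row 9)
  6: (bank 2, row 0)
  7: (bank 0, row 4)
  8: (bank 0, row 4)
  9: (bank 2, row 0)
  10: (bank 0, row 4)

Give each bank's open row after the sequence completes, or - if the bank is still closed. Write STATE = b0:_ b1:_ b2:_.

STATE = b0:4 b1:- b2:0

0: bank 2 row 1 — prev None → EMPTY
1: bank 2 row 1 — prev 1 → HIT
2: bank 2 row 4 — prev 1 → CONFLICT
3: bank 2 row 2 — prev 4 → CONFLICT
4: bank 2 row 2 — prev 2 → HIT
5: bank 0 row 9 — prev None → EMPTY
6: bank 2 row 0 — prev 2 → CONFLICT
7: bank 0 row 4 — prev 9 → CONFLICT
8: bank 0 row 4 — prev 4 → HIT
9: bank 2 row 0 — prev 0 → HIT
10: bank 0 row 4 — prev 4 → HIT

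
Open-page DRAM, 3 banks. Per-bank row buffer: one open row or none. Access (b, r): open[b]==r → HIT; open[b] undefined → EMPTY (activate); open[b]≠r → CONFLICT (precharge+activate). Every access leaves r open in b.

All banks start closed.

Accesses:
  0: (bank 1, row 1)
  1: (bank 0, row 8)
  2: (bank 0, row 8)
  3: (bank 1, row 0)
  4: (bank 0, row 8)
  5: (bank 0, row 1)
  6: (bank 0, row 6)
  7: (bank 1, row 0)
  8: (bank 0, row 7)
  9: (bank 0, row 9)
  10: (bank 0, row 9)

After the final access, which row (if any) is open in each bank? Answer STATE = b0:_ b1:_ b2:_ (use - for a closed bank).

STATE = b0:9 b1:0 b2:-

  [0] b1 r1: no row ⇒ E
  [1] b0 r8: no row ⇒ E
  [2] b0 r8: had r8 ⇒ H
  [3] b1 r0: had r1 ⇒ C
  [4] b0 r8: had r8 ⇒ H
  [5] b0 r1: had r8 ⇒ C
  [6] b0 r6: had r1 ⇒ C
  [7] b1 r0: had r0 ⇒ H
  [8] b0 r7: had r6 ⇒ C
  [9] b0 r9: had r7 ⇒ C
  [10] b0 r9: had r9 ⇒ H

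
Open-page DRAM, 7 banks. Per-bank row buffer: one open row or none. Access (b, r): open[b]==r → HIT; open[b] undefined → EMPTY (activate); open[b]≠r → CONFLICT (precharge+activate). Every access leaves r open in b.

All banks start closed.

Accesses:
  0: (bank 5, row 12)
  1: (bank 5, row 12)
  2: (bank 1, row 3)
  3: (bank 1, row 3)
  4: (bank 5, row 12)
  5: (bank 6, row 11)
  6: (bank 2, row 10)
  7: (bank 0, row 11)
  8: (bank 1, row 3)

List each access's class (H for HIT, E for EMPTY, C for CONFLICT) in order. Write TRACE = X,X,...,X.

  [0] b5 r12: no row ⇒ E
  [1] b5 r12: had r12 ⇒ H
  [2] b1 r3: no row ⇒ E
  [3] b1 r3: had r3 ⇒ H
  [4] b5 r12: had r12 ⇒ H
  [5] b6 r11: no row ⇒ E
  [6] b2 r10: no row ⇒ E
  [7] b0 r11: no row ⇒ E
  [8] b1 r3: had r3 ⇒ H

TRACE = E,H,E,H,H,E,E,E,H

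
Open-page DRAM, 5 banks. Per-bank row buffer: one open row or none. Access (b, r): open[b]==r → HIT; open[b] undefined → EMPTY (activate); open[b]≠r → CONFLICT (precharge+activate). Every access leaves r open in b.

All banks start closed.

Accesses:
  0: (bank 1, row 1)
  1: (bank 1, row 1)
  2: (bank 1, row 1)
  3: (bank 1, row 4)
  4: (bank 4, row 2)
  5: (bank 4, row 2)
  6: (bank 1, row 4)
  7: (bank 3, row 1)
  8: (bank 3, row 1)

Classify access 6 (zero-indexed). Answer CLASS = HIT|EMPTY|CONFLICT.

step 0: bank1 None->1 [EMPTY]
step 1: bank1 1->1 [HIT]
step 2: bank1 1->1 [HIT]
step 3: bank1 1->4 [CONFLICT]
step 4: bank4 None->2 [EMPTY]
step 5: bank4 2->2 [HIT]
step 6: bank1 4->4 [HIT]
step 7: bank3 None->1 [EMPTY]
step 8: bank3 1->1 [HIT]

CLASS = HIT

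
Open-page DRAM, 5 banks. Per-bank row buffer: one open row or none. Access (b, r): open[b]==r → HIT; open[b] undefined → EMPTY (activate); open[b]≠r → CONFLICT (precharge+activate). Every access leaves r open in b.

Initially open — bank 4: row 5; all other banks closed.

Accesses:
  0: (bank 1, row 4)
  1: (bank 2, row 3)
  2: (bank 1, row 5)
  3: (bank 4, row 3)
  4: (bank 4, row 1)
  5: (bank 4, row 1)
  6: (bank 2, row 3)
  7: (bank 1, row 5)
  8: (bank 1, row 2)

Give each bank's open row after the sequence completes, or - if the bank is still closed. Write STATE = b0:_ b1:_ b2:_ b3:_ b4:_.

0: bank 1 row 4 — prev None → EMPTY
1: bank 2 row 3 — prev None → EMPTY
2: bank 1 row 5 — prev 4 → CONFLICT
3: bank 4 row 3 — prev 5 → CONFLICT
4: bank 4 row 1 — prev 3 → CONFLICT
5: bank 4 row 1 — prev 1 → HIT
6: bank 2 row 3 — prev 3 → HIT
7: bank 1 row 5 — prev 5 → HIT
8: bank 1 row 2 — prev 5 → CONFLICT

STATE = b0:- b1:2 b2:3 b3:- b4:1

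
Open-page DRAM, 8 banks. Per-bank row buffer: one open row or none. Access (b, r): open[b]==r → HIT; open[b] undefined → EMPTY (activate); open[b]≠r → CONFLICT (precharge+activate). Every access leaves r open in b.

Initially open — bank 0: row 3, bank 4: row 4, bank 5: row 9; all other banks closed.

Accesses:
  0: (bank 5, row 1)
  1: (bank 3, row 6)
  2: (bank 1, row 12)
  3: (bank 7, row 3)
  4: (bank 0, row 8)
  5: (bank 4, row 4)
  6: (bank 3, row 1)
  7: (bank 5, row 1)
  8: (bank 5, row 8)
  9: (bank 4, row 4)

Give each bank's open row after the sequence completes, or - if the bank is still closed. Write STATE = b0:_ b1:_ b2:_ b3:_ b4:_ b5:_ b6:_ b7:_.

STATE = b0:8 b1:12 b2:- b3:1 b4:4 b5:8 b6:- b7:3

0: bank 5 row 1 — prev 9 → CONFLICT
1: bank 3 row 6 — prev None → EMPTY
2: bank 1 row 12 — prev None → EMPTY
3: bank 7 row 3 — prev None → EMPTY
4: bank 0 row 8 — prev 3 → CONFLICT
5: bank 4 row 4 — prev 4 → HIT
6: bank 3 row 1 — prev 6 → CONFLICT
7: bank 5 row 1 — prev 1 → HIT
8: bank 5 row 8 — prev 1 → CONFLICT
9: bank 4 row 4 — prev 4 → HIT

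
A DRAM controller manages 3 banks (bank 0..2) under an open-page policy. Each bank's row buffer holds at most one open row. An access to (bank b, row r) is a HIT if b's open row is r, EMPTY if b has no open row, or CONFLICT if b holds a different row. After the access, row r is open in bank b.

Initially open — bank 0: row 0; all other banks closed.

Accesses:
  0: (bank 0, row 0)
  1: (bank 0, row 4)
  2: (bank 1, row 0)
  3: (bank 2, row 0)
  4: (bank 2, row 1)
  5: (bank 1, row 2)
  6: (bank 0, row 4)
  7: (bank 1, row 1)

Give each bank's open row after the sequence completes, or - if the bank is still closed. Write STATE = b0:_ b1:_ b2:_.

STATE = b0:4 b1:1 b2:1

#0 (0,0) H  (was 0)
#1 (0,4) C  (was 0)
#2 (1,0) E
#3 (2,0) E
#4 (2,1) C  (was 0)
#5 (1,2) C  (was 0)
#6 (0,4) H  (was 4)
#7 (1,1) C  (was 2)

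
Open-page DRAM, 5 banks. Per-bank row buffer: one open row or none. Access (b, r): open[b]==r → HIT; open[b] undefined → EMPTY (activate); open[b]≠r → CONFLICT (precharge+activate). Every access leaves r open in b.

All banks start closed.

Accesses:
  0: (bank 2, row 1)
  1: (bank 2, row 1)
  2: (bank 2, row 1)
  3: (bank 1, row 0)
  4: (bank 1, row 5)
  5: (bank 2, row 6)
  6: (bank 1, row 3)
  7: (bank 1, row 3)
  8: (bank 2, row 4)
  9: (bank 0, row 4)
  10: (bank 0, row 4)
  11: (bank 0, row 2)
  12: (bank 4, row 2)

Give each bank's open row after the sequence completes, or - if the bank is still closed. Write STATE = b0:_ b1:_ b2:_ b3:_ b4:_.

STATE = b0:2 b1:3 b2:4 b3:- b4:2

#0 (2,1) E
#1 (2,1) H  (was 1)
#2 (2,1) H  (was 1)
#3 (1,0) E
#4 (1,5) C  (was 0)
#5 (2,6) C  (was 1)
#6 (1,3) C  (was 5)
#7 (1,3) H  (was 3)
#8 (2,4) C  (was 6)
#9 (0,4) E
#10 (0,4) H  (was 4)
#11 (0,2) C  (was 4)
#12 (4,2) E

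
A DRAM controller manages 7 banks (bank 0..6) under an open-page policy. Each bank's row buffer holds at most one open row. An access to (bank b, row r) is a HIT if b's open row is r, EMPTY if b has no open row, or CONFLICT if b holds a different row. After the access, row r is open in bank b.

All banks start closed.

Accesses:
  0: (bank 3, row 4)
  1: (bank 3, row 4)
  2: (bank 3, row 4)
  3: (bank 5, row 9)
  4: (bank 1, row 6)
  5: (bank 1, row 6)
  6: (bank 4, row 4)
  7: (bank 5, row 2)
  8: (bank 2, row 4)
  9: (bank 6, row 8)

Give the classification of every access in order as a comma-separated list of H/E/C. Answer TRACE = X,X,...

TRACE = E,H,H,E,E,H,E,C,E,E

0: bank 3 row 4 — prev None → EMPTY
1: bank 3 row 4 — prev 4 → HIT
2: bank 3 row 4 — prev 4 → HIT
3: bank 5 row 9 — prev None → EMPTY
4: bank 1 row 6 — prev None → EMPTY
5: bank 1 row 6 — prev 6 → HIT
6: bank 4 row 4 — prev None → EMPTY
7: bank 5 row 2 — prev 9 → CONFLICT
8: bank 2 row 4 — prev None → EMPTY
9: bank 6 row 8 — prev None → EMPTY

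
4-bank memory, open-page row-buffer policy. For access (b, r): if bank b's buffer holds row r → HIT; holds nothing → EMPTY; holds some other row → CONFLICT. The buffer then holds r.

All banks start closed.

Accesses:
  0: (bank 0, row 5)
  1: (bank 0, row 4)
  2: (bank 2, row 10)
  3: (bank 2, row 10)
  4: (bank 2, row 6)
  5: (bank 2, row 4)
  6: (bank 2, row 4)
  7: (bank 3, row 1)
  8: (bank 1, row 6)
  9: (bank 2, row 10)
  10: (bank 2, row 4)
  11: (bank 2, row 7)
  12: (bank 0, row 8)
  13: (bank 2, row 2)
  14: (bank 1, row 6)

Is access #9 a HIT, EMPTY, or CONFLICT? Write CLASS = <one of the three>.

  [0] b0 r5: no row ⇒ E
  [1] b0 r4: had r5 ⇒ C
  [2] b2 r10: no row ⇒ E
  [3] b2 r10: had r10 ⇒ H
  [4] b2 r6: had r10 ⇒ C
  [5] b2 r4: had r6 ⇒ C
  [6] b2 r4: had r4 ⇒ H
  [7] b3 r1: no row ⇒ E
  [8] b1 r6: no row ⇒ E
  [9] b2 r10: had r4 ⇒ C
  [10] b2 r4: had r10 ⇒ C
  [11] b2 r7: had r4 ⇒ C
  [12] b0 r8: had r4 ⇒ C
  [13] b2 r2: had r7 ⇒ C
  [14] b1 r6: had r6 ⇒ H

CLASS = CONFLICT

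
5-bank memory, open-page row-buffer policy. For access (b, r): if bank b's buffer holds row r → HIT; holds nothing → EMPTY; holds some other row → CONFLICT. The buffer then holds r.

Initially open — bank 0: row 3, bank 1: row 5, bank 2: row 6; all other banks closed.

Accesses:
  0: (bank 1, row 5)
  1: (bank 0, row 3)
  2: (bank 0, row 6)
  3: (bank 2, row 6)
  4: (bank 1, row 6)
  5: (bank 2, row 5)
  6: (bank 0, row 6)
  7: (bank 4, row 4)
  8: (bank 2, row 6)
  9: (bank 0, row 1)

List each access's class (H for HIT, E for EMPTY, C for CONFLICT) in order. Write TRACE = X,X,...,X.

0: bank 1 row 5 — prev 5 → HIT
1: bank 0 row 3 — prev 3 → HIT
2: bank 0 row 6 — prev 3 → CONFLICT
3: bank 2 row 6 — prev 6 → HIT
4: bank 1 row 6 — prev 5 → CONFLICT
5: bank 2 row 5 — prev 6 → CONFLICT
6: bank 0 row 6 — prev 6 → HIT
7: bank 4 row 4 — prev None → EMPTY
8: bank 2 row 6 — prev 5 → CONFLICT
9: bank 0 row 1 — prev 6 → CONFLICT

TRACE = H,H,C,H,C,C,H,E,C,C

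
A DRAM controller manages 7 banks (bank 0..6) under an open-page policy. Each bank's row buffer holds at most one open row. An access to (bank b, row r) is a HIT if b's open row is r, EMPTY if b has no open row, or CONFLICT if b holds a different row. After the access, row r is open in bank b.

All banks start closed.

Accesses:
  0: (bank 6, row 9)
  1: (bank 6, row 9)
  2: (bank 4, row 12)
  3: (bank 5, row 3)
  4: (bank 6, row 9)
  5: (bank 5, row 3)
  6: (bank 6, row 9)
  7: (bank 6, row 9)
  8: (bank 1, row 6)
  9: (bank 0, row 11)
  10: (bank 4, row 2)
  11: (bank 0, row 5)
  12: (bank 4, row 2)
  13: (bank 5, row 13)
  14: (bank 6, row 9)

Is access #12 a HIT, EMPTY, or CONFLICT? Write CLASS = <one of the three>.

CLASS = HIT

0: bank 6 row 9 — prev None → EMPTY
1: bank 6 row 9 — prev 9 → HIT
2: bank 4 row 12 — prev None → EMPTY
3: bank 5 row 3 — prev None → EMPTY
4: bank 6 row 9 — prev 9 → HIT
5: bank 5 row 3 — prev 3 → HIT
6: bank 6 row 9 — prev 9 → HIT
7: bank 6 row 9 — prev 9 → HIT
8: bank 1 row 6 — prev None → EMPTY
9: bank 0 row 11 — prev None → EMPTY
10: bank 4 row 2 — prev 12 → CONFLICT
11: bank 0 row 5 — prev 11 → CONFLICT
12: bank 4 row 2 — prev 2 → HIT
13: bank 5 row 13 — prev 3 → CONFLICT
14: bank 6 row 9 — prev 9 → HIT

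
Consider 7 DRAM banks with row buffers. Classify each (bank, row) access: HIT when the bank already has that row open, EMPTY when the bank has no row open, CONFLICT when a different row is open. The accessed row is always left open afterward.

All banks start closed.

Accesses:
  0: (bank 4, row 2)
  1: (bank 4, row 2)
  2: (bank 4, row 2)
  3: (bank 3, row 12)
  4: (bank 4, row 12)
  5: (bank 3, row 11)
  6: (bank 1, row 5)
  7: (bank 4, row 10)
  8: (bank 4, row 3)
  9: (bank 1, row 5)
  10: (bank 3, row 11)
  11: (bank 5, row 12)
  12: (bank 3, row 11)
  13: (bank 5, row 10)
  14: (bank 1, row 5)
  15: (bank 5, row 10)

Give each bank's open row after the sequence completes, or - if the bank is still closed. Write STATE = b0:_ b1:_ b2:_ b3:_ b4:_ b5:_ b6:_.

STATE = b0:- b1:5 b2:- b3:11 b4:3 b5:10 b6:-

step 0: bank4 None->2 [EMPTY]
step 1: bank4 2->2 [HIT]
step 2: bank4 2->2 [HIT]
step 3: bank3 None->12 [EMPTY]
step 4: bank4 2->12 [CONFLICT]
step 5: bank3 12->11 [CONFLICT]
step 6: bank1 None->5 [EMPTY]
step 7: bank4 12->10 [CONFLICT]
step 8: bank4 10->3 [CONFLICT]
step 9: bank1 5->5 [HIT]
step 10: bank3 11->11 [HIT]
step 11: bank5 None->12 [EMPTY]
step 12: bank3 11->11 [HIT]
step 13: bank5 12->10 [CONFLICT]
step 14: bank1 5->5 [HIT]
step 15: bank5 10->10 [HIT]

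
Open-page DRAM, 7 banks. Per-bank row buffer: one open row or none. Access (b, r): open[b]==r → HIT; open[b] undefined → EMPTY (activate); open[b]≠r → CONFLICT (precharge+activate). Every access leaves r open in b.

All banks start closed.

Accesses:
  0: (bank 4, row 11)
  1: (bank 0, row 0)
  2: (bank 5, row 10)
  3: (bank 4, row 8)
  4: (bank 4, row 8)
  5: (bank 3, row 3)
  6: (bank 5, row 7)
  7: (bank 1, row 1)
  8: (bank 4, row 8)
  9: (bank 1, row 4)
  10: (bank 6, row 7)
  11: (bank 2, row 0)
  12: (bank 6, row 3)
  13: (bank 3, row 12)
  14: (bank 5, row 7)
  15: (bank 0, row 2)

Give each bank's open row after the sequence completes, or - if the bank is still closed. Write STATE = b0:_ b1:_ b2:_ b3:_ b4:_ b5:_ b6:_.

STATE = b0:2 b1:4 b2:0 b3:12 b4:8 b5:7 b6:3

#0 (4,11) E
#1 (0,0) E
#2 (5,10) E
#3 (4,8) C  (was 11)
#4 (4,8) H  (was 8)
#5 (3,3) E
#6 (5,7) C  (was 10)
#7 (1,1) E
#8 (4,8) H  (was 8)
#9 (1,4) C  (was 1)
#10 (6,7) E
#11 (2,0) E
#12 (6,3) C  (was 7)
#13 (3,12) C  (was 3)
#14 (5,7) H  (was 7)
#15 (0,2) C  (was 0)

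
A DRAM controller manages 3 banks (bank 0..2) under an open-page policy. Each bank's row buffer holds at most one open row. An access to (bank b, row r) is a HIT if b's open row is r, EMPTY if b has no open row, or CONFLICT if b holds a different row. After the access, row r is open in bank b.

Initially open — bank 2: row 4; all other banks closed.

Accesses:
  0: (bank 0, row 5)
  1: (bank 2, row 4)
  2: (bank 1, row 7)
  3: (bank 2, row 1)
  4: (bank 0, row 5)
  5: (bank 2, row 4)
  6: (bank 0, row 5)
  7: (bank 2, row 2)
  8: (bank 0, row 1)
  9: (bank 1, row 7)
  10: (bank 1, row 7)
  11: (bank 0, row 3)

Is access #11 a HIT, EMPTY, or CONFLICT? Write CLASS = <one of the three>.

0: bank 0 row 5 — prev None → EMPTY
1: bank 2 row 4 — prev 4 → HIT
2: bank 1 row 7 — prev None → EMPTY
3: bank 2 row 1 — prev 4 → CONFLICT
4: bank 0 row 5 — prev 5 → HIT
5: bank 2 row 4 — prev 1 → CONFLICT
6: bank 0 row 5 — prev 5 → HIT
7: bank 2 row 2 — prev 4 → CONFLICT
8: bank 0 row 1 — prev 5 → CONFLICT
9: bank 1 row 7 — prev 7 → HIT
10: bank 1 row 7 — prev 7 → HIT
11: bank 0 row 3 — prev 1 → CONFLICT

CLASS = CONFLICT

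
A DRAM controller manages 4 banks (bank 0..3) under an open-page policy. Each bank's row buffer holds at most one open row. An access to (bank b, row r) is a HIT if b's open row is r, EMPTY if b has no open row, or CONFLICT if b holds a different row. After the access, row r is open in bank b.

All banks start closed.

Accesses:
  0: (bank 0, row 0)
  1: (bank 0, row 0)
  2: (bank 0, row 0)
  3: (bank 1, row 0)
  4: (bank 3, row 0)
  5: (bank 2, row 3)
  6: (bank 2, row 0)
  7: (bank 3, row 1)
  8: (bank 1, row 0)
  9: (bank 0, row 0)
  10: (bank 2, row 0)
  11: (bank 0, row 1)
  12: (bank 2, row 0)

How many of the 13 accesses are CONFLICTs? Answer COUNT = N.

COUNT = 3

#0 (0,0) E
#1 (0,0) H  (was 0)
#2 (0,0) H  (was 0)
#3 (1,0) E
#4 (3,0) E
#5 (2,3) E
#6 (2,0) C  (was 3)
#7 (3,1) C  (was 0)
#8 (1,0) H  (was 0)
#9 (0,0) H  (was 0)
#10 (2,0) H  (was 0)
#11 (0,1) C  (was 0)
#12 (2,0) H  (was 0)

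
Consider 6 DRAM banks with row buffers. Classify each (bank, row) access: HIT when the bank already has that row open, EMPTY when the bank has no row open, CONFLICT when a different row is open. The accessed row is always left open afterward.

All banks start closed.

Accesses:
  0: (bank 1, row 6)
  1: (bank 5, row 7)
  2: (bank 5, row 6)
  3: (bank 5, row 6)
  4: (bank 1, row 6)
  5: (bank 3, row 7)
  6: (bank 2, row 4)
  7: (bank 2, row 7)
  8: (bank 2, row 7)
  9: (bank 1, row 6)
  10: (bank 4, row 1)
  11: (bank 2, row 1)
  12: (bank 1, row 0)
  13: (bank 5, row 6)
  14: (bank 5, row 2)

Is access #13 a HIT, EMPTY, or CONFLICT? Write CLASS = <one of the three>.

step 0: bank1 None->6 [EMPTY]
step 1: bank5 None->7 [EMPTY]
step 2: bank5 7->6 [CONFLICT]
step 3: bank5 6->6 [HIT]
step 4: bank1 6->6 [HIT]
step 5: bank3 None->7 [EMPTY]
step 6: bank2 None->4 [EMPTY]
step 7: bank2 4->7 [CONFLICT]
step 8: bank2 7->7 [HIT]
step 9: bank1 6->6 [HIT]
step 10: bank4 None->1 [EMPTY]
step 11: bank2 7->1 [CONFLICT]
step 12: bank1 6->0 [CONFLICT]
step 13: bank5 6->6 [HIT]
step 14: bank5 6->2 [CONFLICT]

CLASS = HIT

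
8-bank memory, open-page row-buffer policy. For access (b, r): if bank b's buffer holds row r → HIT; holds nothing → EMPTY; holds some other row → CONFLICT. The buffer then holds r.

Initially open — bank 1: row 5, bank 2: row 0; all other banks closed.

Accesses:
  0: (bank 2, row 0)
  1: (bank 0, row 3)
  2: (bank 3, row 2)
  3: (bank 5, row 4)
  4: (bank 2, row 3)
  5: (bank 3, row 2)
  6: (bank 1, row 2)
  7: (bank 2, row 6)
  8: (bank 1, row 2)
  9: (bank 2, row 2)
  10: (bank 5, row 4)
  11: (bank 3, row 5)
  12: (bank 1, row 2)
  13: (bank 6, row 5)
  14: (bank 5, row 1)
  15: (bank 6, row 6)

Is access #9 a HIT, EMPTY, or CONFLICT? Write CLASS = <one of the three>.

#0 (2,0) H  (was 0)
#1 (0,3) E
#2 (3,2) E
#3 (5,4) E
#4 (2,3) C  (was 0)
#5 (3,2) H  (was 2)
#6 (1,2) C  (was 5)
#7 (2,6) C  (was 3)
#8 (1,2) H  (was 2)
#9 (2,2) C  (was 6)
#10 (5,4) H  (was 4)
#11 (3,5) C  (was 2)
#12 (1,2) H  (was 2)
#13 (6,5) E
#14 (5,1) C  (was 4)
#15 (6,6) C  (was 5)

CLASS = CONFLICT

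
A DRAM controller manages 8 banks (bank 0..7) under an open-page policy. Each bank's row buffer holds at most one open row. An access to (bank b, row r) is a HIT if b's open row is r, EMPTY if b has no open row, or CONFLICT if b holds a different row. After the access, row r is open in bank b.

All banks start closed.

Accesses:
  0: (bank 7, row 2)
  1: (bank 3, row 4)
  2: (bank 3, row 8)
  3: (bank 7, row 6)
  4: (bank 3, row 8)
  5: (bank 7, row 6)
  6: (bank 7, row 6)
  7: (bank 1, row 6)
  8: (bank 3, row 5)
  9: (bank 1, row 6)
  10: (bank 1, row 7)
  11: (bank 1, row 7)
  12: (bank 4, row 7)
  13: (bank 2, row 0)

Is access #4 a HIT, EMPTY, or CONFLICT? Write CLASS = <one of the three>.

CLASS = HIT

step 0: bank7 None->2 [EMPTY]
step 1: bank3 None->4 [EMPTY]
step 2: bank3 4->8 [CONFLICT]
step 3: bank7 2->6 [CONFLICT]
step 4: bank3 8->8 [HIT]
step 5: bank7 6->6 [HIT]
step 6: bank7 6->6 [HIT]
step 7: bank1 None->6 [EMPTY]
step 8: bank3 8->5 [CONFLICT]
step 9: bank1 6->6 [HIT]
step 10: bank1 6->7 [CONFLICT]
step 11: bank1 7->7 [HIT]
step 12: bank4 None->7 [EMPTY]
step 13: bank2 None->0 [EMPTY]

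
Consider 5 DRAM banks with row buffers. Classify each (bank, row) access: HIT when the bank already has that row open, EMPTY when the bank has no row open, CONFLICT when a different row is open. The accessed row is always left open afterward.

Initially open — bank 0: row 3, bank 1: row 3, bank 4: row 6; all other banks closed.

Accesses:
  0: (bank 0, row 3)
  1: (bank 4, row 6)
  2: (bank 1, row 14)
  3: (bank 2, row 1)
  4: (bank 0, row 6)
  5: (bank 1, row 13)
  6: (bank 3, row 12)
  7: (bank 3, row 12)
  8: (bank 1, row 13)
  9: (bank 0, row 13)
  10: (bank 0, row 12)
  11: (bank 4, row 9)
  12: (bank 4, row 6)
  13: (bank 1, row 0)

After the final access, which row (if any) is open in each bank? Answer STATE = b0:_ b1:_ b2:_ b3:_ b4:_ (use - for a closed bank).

STATE = b0:12 b1:0 b2:1 b3:12 b4:6

0: bank 0 row 3 — prev 3 → HIT
1: bank 4 row 6 — prev 6 → HIT
2: bank 1 row 14 — prev 3 → CONFLICT
3: bank 2 row 1 — prev None → EMPTY
4: bank 0 row 6 — prev 3 → CONFLICT
5: bank 1 row 13 — prev 14 → CONFLICT
6: bank 3 row 12 — prev None → EMPTY
7: bank 3 row 12 — prev 12 → HIT
8: bank 1 row 13 — prev 13 → HIT
9: bank 0 row 13 — prev 6 → CONFLICT
10: bank 0 row 12 — prev 13 → CONFLICT
11: bank 4 row 9 — prev 6 → CONFLICT
12: bank 4 row 6 — prev 9 → CONFLICT
13: bank 1 row 0 — prev 13 → CONFLICT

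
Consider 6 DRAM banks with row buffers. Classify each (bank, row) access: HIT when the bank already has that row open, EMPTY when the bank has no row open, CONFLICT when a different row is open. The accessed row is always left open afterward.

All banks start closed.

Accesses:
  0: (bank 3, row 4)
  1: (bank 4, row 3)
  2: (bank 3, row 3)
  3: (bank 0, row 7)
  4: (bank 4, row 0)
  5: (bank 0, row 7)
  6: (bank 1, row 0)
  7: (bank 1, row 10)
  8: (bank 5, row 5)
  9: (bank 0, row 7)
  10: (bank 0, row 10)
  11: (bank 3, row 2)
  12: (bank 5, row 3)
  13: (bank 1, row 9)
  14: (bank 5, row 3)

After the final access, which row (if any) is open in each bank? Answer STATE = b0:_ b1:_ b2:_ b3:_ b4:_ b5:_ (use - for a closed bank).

  [0] b3 r4: no row ⇒ E
  [1] b4 r3: no row ⇒ E
  [2] b3 r3: had r4 ⇒ C
  [3] b0 r7: no row ⇒ E
  [4] b4 r0: had r3 ⇒ C
  [5] b0 r7: had r7 ⇒ H
  [6] b1 r0: no row ⇒ E
  [7] b1 r10: had r0 ⇒ C
  [8] b5 r5: no row ⇒ E
  [9] b0 r7: had r7 ⇒ H
  [10] b0 r10: had r7 ⇒ C
  [11] b3 r2: had r3 ⇒ C
  [12] b5 r3: had r5 ⇒ C
  [13] b1 r9: had r10 ⇒ C
  [14] b5 r3: had r3 ⇒ H

STATE = b0:10 b1:9 b2:- b3:2 b4:0 b5:3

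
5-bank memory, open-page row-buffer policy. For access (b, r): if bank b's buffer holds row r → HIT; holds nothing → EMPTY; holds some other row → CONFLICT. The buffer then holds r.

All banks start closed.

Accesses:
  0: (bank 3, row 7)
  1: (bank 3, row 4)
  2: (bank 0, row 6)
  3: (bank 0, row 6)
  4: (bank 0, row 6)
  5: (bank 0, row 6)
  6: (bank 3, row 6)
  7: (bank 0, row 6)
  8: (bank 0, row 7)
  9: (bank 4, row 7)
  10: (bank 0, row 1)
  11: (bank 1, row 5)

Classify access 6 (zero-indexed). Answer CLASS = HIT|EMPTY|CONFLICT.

CLASS = CONFLICT

  [0] b3 r7: no row ⇒ E
  [1] b3 r4: had r7 ⇒ C
  [2] b0 r6: no row ⇒ E
  [3] b0 r6: had r6 ⇒ H
  [4] b0 r6: had r6 ⇒ H
  [5] b0 r6: had r6 ⇒ H
  [6] b3 r6: had r4 ⇒ C
  [7] b0 r6: had r6 ⇒ H
  [8] b0 r7: had r6 ⇒ C
  [9] b4 r7: no row ⇒ E
  [10] b0 r1: had r7 ⇒ C
  [11] b1 r5: no row ⇒ E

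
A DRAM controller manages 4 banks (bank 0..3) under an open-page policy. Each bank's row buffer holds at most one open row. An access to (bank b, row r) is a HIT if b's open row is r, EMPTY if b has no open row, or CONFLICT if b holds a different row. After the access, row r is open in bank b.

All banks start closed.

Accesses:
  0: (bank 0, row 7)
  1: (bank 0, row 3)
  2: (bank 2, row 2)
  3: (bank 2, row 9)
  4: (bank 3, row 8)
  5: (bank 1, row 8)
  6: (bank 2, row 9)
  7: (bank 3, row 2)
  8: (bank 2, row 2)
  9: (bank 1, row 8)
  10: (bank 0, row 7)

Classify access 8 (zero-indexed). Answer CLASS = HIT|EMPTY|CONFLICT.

CLASS = CONFLICT

step 0: bank0 None->7 [EMPTY]
step 1: bank0 7->3 [CONFLICT]
step 2: bank2 None->2 [EMPTY]
step 3: bank2 2->9 [CONFLICT]
step 4: bank3 None->8 [EMPTY]
step 5: bank1 None->8 [EMPTY]
step 6: bank2 9->9 [HIT]
step 7: bank3 8->2 [CONFLICT]
step 8: bank2 9->2 [CONFLICT]
step 9: bank1 8->8 [HIT]
step 10: bank0 3->7 [CONFLICT]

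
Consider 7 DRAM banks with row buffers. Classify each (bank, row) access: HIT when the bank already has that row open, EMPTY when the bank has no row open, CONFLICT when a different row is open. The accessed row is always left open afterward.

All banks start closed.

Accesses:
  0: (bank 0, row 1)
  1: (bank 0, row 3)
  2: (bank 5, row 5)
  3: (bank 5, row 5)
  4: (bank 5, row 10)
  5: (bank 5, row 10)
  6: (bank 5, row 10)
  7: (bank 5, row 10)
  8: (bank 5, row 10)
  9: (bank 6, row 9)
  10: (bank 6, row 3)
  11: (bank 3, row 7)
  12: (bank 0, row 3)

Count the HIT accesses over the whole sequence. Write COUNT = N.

0: bank 0 row 1 — prev None → EMPTY
1: bank 0 row 3 — prev 1 → CONFLICT
2: bank 5 row 5 — prev None → EMPTY
3: bank 5 row 5 — prev 5 → HIT
4: bank 5 row 10 — prev 5 → CONFLICT
5: bank 5 row 10 — prev 10 → HIT
6: bank 5 row 10 — prev 10 → HIT
7: bank 5 row 10 — prev 10 → HIT
8: bank 5 row 10 — prev 10 → HIT
9: bank 6 row 9 — prev None → EMPTY
10: bank 6 row 3 — prev 9 → CONFLICT
11: bank 3 row 7 — prev None → EMPTY
12: bank 0 row 3 — prev 3 → HIT

COUNT = 6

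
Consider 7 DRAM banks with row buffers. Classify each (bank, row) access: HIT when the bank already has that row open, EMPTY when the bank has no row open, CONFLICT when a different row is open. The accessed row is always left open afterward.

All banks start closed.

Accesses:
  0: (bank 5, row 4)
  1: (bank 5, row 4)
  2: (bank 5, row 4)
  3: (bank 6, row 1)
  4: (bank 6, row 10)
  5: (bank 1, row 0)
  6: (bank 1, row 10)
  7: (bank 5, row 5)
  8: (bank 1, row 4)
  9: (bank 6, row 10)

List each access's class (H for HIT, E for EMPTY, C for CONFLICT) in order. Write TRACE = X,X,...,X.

step 0: bank5 None->4 [EMPTY]
step 1: bank5 4->4 [HIT]
step 2: bank5 4->4 [HIT]
step 3: bank6 None->1 [EMPTY]
step 4: bank6 1->10 [CONFLICT]
step 5: bank1 None->0 [EMPTY]
step 6: bank1 0->10 [CONFLICT]
step 7: bank5 4->5 [CONFLICT]
step 8: bank1 10->4 [CONFLICT]
step 9: bank6 10->10 [HIT]

TRACE = E,H,H,E,C,E,C,C,C,H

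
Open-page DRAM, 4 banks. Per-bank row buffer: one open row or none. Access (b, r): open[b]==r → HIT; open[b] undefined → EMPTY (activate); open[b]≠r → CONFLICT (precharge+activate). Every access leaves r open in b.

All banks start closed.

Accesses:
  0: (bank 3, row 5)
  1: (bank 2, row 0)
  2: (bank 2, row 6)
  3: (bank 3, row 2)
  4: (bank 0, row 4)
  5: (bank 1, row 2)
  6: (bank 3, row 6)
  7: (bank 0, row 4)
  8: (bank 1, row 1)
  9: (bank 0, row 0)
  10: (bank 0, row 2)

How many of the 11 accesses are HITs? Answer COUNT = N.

#0 (3,5) E
#1 (2,0) E
#2 (2,6) C  (was 0)
#3 (3,2) C  (was 5)
#4 (0,4) E
#5 (1,2) E
#6 (3,6) C  (was 2)
#7 (0,4) H  (was 4)
#8 (1,1) C  (was 2)
#9 (0,0) C  (was 4)
#10 (0,2) C  (was 0)

COUNT = 1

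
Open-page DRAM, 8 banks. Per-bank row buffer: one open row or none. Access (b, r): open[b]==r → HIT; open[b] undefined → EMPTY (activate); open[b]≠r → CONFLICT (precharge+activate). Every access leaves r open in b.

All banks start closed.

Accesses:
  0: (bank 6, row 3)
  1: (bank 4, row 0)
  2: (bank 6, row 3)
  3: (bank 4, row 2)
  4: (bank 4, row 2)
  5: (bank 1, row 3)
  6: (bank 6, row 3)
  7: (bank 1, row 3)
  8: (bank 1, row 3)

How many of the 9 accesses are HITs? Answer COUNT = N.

COUNT = 5

0: bank 6 row 3 — prev None → EMPTY
1: bank 4 row 0 — prev None → EMPTY
2: bank 6 row 3 — prev 3 → HIT
3: bank 4 row 2 — prev 0 → CONFLICT
4: bank 4 row 2 — prev 2 → HIT
5: bank 1 row 3 — prev None → EMPTY
6: bank 6 row 3 — prev 3 → HIT
7: bank 1 row 3 — prev 3 → HIT
8: bank 1 row 3 — prev 3 → HIT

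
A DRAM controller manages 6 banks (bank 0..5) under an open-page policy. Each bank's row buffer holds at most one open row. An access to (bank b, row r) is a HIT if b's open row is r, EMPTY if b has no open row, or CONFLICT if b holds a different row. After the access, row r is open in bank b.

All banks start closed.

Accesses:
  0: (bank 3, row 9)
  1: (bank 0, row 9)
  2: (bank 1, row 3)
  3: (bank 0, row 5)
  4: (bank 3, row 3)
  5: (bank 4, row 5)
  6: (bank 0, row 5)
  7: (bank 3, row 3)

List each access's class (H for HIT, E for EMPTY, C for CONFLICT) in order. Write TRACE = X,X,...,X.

TRACE = E,E,E,C,C,E,H,H

step 0: bank3 None->9 [EMPTY]
step 1: bank0 None->9 [EMPTY]
step 2: bank1 None->3 [EMPTY]
step 3: bank0 9->5 [CONFLICT]
step 4: bank3 9->3 [CONFLICT]
step 5: bank4 None->5 [EMPTY]
step 6: bank0 5->5 [HIT]
step 7: bank3 3->3 [HIT]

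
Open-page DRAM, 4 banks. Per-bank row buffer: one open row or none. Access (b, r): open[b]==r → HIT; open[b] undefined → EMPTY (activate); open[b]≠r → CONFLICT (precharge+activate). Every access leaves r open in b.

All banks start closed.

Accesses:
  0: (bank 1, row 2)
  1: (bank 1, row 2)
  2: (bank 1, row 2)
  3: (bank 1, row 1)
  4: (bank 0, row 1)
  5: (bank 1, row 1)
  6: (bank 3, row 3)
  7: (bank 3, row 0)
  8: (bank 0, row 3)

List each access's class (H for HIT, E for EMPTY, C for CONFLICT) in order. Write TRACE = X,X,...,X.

step 0: bank1 None->2 [EMPTY]
step 1: bank1 2->2 [HIT]
step 2: bank1 2->2 [HIT]
step 3: bank1 2->1 [CONFLICT]
step 4: bank0 None->1 [EMPTY]
step 5: bank1 1->1 [HIT]
step 6: bank3 None->3 [EMPTY]
step 7: bank3 3->0 [CONFLICT]
step 8: bank0 1->3 [CONFLICT]

TRACE = E,H,H,C,E,H,E,C,C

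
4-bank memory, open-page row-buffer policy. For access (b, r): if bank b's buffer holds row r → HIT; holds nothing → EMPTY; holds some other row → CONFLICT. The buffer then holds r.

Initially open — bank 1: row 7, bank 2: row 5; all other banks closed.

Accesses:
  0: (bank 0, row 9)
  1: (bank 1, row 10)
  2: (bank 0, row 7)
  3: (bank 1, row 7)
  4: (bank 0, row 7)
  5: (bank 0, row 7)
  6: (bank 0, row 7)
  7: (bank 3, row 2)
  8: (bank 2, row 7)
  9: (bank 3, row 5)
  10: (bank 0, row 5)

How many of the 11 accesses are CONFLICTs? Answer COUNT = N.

COUNT = 6

0: bank 0 row 9 — prev None → EMPTY
1: bank 1 row 10 — prev 7 → CONFLICT
2: bank 0 row 7 — prev 9 → CONFLICT
3: bank 1 row 7 — prev 10 → CONFLICT
4: bank 0 row 7 — prev 7 → HIT
5: bank 0 row 7 — prev 7 → HIT
6: bank 0 row 7 — prev 7 → HIT
7: bank 3 row 2 — prev None → EMPTY
8: bank 2 row 7 — prev 5 → CONFLICT
9: bank 3 row 5 — prev 2 → CONFLICT
10: bank 0 row 5 — prev 7 → CONFLICT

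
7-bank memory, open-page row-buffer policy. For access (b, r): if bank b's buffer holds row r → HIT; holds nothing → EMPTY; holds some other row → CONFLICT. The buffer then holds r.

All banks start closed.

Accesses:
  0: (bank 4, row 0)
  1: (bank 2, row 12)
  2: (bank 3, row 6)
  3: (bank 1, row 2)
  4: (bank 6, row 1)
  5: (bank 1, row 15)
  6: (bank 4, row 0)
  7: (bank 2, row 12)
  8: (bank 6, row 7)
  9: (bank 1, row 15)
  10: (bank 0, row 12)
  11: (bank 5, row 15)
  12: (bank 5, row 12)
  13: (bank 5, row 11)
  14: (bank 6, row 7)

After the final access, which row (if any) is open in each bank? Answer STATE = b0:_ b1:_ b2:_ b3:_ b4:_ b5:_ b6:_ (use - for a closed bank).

  [0] b4 r0: no row ⇒ E
  [1] b2 r12: no row ⇒ E
  [2] b3 r6: no row ⇒ E
  [3] b1 r2: no row ⇒ E
  [4] b6 r1: no row ⇒ E
  [5] b1 r15: had r2 ⇒ C
  [6] b4 r0: had r0 ⇒ H
  [7] b2 r12: had r12 ⇒ H
  [8] b6 r7: had r1 ⇒ C
  [9] b1 r15: had r15 ⇒ H
  [10] b0 r12: no row ⇒ E
  [11] b5 r15: no row ⇒ E
  [12] b5 r12: had r15 ⇒ C
  [13] b5 r11: had r12 ⇒ C
  [14] b6 r7: had r7 ⇒ H

STATE = b0:12 b1:15 b2:12 b3:6 b4:0 b5:11 b6:7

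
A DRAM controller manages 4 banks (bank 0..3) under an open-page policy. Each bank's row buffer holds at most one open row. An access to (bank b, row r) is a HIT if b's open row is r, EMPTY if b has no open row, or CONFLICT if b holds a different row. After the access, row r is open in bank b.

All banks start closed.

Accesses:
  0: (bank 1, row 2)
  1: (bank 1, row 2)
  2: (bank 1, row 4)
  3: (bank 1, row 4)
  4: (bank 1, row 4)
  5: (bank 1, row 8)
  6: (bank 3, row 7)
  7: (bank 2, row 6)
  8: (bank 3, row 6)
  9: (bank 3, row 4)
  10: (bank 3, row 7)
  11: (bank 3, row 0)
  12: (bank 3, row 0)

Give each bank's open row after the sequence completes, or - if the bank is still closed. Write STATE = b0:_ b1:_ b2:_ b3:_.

0: bank 1 row 2 — prev None → EMPTY
1: bank 1 row 2 — prev 2 → HIT
2: bank 1 row 4 — prev 2 → CONFLICT
3: bank 1 row 4 — prev 4 → HIT
4: bank 1 row 4 — prev 4 → HIT
5: bank 1 row 8 — prev 4 → CONFLICT
6: bank 3 row 7 — prev None → EMPTY
7: bank 2 row 6 — prev None → EMPTY
8: bank 3 row 6 — prev 7 → CONFLICT
9: bank 3 row 4 — prev 6 → CONFLICT
10: bank 3 row 7 — prev 4 → CONFLICT
11: bank 3 row 0 — prev 7 → CONFLICT
12: bank 3 row 0 — prev 0 → HIT

STATE = b0:- b1:8 b2:6 b3:0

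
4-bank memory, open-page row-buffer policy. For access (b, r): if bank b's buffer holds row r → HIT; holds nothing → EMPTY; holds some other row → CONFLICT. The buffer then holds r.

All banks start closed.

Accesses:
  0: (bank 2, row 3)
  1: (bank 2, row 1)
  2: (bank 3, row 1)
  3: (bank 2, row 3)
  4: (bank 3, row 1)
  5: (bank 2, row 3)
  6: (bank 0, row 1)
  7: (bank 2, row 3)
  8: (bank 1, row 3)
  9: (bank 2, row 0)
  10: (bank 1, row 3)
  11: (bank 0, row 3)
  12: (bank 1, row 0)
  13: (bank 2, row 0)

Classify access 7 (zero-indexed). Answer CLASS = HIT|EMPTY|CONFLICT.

CLASS = HIT

0: bank 2 row 3 — prev None → EMPTY
1: bank 2 row 1 — prev 3 → CONFLICT
2: bank 3 row 1 — prev None → EMPTY
3: bank 2 row 3 — prev 1 → CONFLICT
4: bank 3 row 1 — prev 1 → HIT
5: bank 2 row 3 — prev 3 → HIT
6: bank 0 row 1 — prev None → EMPTY
7: bank 2 row 3 — prev 3 → HIT
8: bank 1 row 3 — prev None → EMPTY
9: bank 2 row 0 — prev 3 → CONFLICT
10: bank 1 row 3 — prev 3 → HIT
11: bank 0 row 3 — prev 1 → CONFLICT
12: bank 1 row 0 — prev 3 → CONFLICT
13: bank 2 row 0 — prev 0 → HIT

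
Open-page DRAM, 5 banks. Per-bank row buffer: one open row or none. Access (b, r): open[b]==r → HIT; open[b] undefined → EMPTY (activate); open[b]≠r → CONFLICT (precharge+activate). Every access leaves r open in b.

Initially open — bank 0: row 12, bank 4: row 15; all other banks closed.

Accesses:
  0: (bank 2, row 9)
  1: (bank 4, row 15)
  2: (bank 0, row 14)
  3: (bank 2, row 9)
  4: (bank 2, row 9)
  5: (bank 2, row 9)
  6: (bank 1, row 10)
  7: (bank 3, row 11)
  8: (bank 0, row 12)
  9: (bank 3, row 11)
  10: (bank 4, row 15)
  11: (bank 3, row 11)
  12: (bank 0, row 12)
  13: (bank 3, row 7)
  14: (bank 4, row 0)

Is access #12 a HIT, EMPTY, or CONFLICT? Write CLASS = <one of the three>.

CLASS = HIT

  [0] b2 r9: no row ⇒ E
  [1] b4 r15: had r15 ⇒ H
  [2] b0 r14: had r12 ⇒ C
  [3] b2 r9: had r9 ⇒ H
  [4] b2 r9: had r9 ⇒ H
  [5] b2 r9: had r9 ⇒ H
  [6] b1 r10: no row ⇒ E
  [7] b3 r11: no row ⇒ E
  [8] b0 r12: had r14 ⇒ C
  [9] b3 r11: had r11 ⇒ H
  [10] b4 r15: had r15 ⇒ H
  [11] b3 r11: had r11 ⇒ H
  [12] b0 r12: had r12 ⇒ H
  [13] b3 r7: had r11 ⇒ C
  [14] b4 r0: had r15 ⇒ C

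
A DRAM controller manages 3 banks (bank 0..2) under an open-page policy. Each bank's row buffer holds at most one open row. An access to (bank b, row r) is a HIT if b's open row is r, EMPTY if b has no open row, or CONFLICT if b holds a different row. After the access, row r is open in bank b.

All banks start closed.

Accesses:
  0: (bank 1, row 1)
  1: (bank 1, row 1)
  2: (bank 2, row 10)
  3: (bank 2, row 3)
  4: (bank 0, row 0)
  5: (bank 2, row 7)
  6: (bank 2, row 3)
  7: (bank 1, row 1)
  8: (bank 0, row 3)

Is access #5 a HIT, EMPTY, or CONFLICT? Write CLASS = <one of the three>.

0: bank 1 row 1 — prev None → EMPTY
1: bank 1 row 1 — prev 1 → HIT
2: bank 2 row 10 — prev None → EMPTY
3: bank 2 row 3 — prev 10 → CONFLICT
4: bank 0 row 0 — prev None → EMPTY
5: bank 2 row 7 — prev 3 → CONFLICT
6: bank 2 row 3 — prev 7 → CONFLICT
7: bank 1 row 1 — prev 1 → HIT
8: bank 0 row 3 — prev 0 → CONFLICT

CLASS = CONFLICT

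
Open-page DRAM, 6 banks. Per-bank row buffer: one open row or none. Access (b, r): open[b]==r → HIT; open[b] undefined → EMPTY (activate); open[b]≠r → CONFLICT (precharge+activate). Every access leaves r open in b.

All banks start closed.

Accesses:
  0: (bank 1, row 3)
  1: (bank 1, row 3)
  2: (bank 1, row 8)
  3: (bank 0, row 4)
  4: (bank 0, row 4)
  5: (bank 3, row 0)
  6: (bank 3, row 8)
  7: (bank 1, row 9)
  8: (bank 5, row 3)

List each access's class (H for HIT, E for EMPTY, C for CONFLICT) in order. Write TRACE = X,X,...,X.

#0 (1,3) E
#1 (1,3) H  (was 3)
#2 (1,8) C  (was 3)
#3 (0,4) E
#4 (0,4) H  (was 4)
#5 (3,0) E
#6 (3,8) C  (was 0)
#7 (1,9) C  (was 8)
#8 (5,3) E

TRACE = E,H,C,E,H,E,C,C,E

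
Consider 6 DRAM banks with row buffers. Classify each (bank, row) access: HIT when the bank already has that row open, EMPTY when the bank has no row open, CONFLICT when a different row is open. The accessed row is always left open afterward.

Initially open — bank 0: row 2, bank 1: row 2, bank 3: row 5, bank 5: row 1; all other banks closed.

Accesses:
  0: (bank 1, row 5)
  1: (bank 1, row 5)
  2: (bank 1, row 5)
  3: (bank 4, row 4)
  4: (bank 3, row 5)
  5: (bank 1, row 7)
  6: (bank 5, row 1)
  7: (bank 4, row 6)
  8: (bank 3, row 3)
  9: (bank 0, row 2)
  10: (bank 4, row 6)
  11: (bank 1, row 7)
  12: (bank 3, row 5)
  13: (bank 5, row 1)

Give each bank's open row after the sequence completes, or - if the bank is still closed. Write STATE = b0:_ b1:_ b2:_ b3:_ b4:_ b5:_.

STATE = b0:2 b1:7 b2:- b3:5 b4:6 b5:1

0: bank 1 row 5 — prev 2 → CONFLICT
1: bank 1 row 5 — prev 5 → HIT
2: bank 1 row 5 — prev 5 → HIT
3: bank 4 row 4 — prev None → EMPTY
4: bank 3 row 5 — prev 5 → HIT
5: bank 1 row 7 — prev 5 → CONFLICT
6: bank 5 row 1 — prev 1 → HIT
7: bank 4 row 6 — prev 4 → CONFLICT
8: bank 3 row 3 — prev 5 → CONFLICT
9: bank 0 row 2 — prev 2 → HIT
10: bank 4 row 6 — prev 6 → HIT
11: bank 1 row 7 — prev 7 → HIT
12: bank 3 row 5 — prev 3 → CONFLICT
13: bank 5 row 1 — prev 1 → HIT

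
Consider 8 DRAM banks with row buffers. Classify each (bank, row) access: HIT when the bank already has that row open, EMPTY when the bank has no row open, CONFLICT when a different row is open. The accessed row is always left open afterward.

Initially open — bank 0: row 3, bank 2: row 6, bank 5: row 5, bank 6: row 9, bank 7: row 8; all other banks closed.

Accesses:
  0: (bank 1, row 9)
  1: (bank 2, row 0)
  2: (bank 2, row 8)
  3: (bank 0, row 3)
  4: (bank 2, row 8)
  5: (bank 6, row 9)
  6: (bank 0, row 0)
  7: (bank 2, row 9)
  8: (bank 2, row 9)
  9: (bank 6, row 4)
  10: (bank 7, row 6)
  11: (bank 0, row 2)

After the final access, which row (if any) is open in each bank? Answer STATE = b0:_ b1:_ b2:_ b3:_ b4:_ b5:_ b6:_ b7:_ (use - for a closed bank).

step 0: bank1 None->9 [EMPTY]
step 1: bank2 6->0 [CONFLICT]
step 2: bank2 0->8 [CONFLICT]
step 3: bank0 3->3 [HIT]
step 4: bank2 8->8 [HIT]
step 5: bank6 9->9 [HIT]
step 6: bank0 3->0 [CONFLICT]
step 7: bank2 8->9 [CONFLICT]
step 8: bank2 9->9 [HIT]
step 9: bank6 9->4 [CONFLICT]
step 10: bank7 8->6 [CONFLICT]
step 11: bank0 0->2 [CONFLICT]

STATE = b0:2 b1:9 b2:9 b3:- b4:- b5:5 b6:4 b7:6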